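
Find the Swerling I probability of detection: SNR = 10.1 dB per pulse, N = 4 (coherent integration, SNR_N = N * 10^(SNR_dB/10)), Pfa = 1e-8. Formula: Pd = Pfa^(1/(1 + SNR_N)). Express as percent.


SNR_lin = 10^(10.1/10) = 10.23293
SNR_N = 4 * 10.23293 = 40.93172
1/(1 + SNR_N) = 1/41.93172 = 0.0238483
Pd = (1e-8)^0.0238483 = 0.64449
Pd = 64.4%

64.4%


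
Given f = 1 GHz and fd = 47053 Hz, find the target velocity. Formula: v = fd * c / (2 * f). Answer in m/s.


v = 47053 * 3e8 / (2 * 1000000000.0) = 7058.0 m/s

7058.0 m/s


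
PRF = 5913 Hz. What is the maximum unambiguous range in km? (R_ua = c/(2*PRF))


R_ua = 3e8 / (2 * 5913) = 25367.8 m = 25.4 km

25.4 km


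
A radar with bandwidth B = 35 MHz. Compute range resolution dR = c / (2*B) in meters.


dR = 3e8 / (2 * 35000000.0) = 4.29 m

4.29 m


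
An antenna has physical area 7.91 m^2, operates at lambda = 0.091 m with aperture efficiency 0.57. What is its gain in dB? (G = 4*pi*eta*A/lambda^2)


G_linear = 4*pi*0.57*7.91/0.091^2 = 6841.93
G_dB = 10*log10(6841.93) = 38.4 dB

38.4 dB


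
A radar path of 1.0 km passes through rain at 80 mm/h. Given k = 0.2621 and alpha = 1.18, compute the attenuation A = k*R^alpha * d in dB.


gamma = 0.2621 * 80^1.18 = 46.143784 dB/km
A = 46.143784 * 1.0 = 46.14 dB

46.14 dB


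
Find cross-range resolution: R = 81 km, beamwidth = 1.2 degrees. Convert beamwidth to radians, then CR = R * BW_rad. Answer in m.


BW_rad = 0.020943951
CR = 81000 * 0.020943951 = 1696.5 m

1696.5 m


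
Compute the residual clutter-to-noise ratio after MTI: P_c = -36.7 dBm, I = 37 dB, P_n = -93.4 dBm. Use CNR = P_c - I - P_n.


CNR = -36.7 - 37 - (-93.4) = 19.7 dB

19.7 dB


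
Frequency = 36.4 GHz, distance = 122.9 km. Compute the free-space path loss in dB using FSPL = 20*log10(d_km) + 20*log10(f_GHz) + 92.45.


20*log10(122.9) = 41.79
20*log10(36.4) = 31.22
FSPL = 165.5 dB

165.5 dB


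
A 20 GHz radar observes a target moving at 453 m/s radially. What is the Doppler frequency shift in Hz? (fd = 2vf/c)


fd = 2 * 453 * 20000000000.0 / 3e8 = 60400.0 Hz

60400.0 Hz


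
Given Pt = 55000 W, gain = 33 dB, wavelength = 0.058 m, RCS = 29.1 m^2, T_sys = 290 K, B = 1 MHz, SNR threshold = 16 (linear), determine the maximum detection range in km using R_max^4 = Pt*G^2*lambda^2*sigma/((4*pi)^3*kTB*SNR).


G_lin = 10^(33/10) = 1995.262315
R^4 = 55000 * 1995.262315^2 * 0.058^2 * 29.1 / ((4*pi)^3 * 1.38e-23 * 290 * 1000000.0 * 16)
R^4 = 1.68688e20 m^4
R_max = (1.68688e20)^(1/4) = 113964.9 m = 114.0 km

114.0 km


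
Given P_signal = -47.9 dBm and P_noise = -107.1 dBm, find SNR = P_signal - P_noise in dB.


SNR = -47.9 - (-107.1) = 59.2 dB

59.2 dB


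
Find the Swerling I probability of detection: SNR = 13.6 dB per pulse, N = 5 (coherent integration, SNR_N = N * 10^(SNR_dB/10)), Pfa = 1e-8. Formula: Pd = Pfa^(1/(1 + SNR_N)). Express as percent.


SNR_lin = 10^(13.6/10) = 22.90868
SNR_N = 5 * 22.90868 = 114.5434
1/(1 + SNR_N) = 1/115.5434 = 0.0086548
Pd = (1e-8)^0.0086548 = 0.85263
Pd = 85.3%

85.3%


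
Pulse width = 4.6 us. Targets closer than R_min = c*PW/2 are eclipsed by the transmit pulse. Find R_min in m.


R_min = 3e8 * 4.6e-6 / 2 = 690.0 m

690.0 m


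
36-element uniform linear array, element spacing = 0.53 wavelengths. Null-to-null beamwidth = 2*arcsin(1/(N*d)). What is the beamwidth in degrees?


1/(N*d) = 1/(36*0.53) = 0.052411
BW = 2*arcsin(0.052411) = 6.0 degrees

6.0 degrees


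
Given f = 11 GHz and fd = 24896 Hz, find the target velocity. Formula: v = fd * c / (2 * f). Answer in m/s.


v = 24896 * 3e8 / (2 * 11000000000.0) = 339.5 m/s

339.5 m/s


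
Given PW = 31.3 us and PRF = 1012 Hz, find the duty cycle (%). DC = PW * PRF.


DC = 31.3e-6 * 1012 * 100 = 3.17%

3.17%


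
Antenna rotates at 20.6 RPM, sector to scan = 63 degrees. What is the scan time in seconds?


t = 63 / (20.6 * 360) * 60 = 0.51 s

0.51 s


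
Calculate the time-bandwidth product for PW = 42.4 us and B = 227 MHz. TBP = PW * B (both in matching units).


TBP = 42.4 * 227 = 9624.8

9624.8


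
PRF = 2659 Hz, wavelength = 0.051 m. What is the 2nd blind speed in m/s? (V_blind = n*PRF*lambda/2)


V_blind = 2 * 2659 * 0.051 / 2 = 135.6 m/s

135.6 m/s


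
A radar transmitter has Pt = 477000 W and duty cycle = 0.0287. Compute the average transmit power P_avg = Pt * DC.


P_avg = 477000 * 0.0287 = 13689.9 W

13689.9 W


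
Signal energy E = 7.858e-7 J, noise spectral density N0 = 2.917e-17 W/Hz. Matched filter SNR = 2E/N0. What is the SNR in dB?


SNR_lin = 2 * 7.858e-7 / 2.917e-17 = 5.388e10
SNR_dB = 10*log10(5.388e10) = 107.3 dB

107.3 dB


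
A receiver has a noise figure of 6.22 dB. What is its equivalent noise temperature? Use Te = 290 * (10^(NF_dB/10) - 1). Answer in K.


NF_lin = 10^(6.22/10) = 4.187936
Te = 290 * (4.187936 - 1) = 924.5 K

924.5 K


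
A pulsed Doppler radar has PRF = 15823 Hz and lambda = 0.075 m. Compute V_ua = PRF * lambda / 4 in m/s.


V_ua = 15823 * 0.075 / 4 = 296.7 m/s

296.7 m/s


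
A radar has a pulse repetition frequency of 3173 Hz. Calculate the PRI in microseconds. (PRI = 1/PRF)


PRI = 1/3173 = 0.0003151592 s = 315.2 us

315.2 us


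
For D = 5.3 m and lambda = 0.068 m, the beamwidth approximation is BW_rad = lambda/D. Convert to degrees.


BW_rad = 0.068 / 5.3 = 0.01283
BW_deg = 0.74 degrees

0.74 degrees


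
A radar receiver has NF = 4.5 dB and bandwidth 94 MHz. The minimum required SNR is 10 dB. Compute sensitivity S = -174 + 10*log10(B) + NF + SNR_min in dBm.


10*log10(94000000.0) = 79.73
S = -174 + 79.73 + 4.5 + 10 = -79.8 dBm

-79.8 dBm


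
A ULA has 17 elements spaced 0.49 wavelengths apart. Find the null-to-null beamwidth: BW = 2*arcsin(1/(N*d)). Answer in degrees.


1/(N*d) = 1/(17*0.49) = 0.120048
BW = 2*arcsin(0.120048) = 13.8 degrees

13.8 degrees


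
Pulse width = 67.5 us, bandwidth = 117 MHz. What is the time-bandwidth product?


TBP = 67.5 * 117 = 7897.5

7897.5


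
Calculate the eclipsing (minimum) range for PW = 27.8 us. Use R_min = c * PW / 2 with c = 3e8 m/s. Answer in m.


R_min = 3e8 * 27.8e-6 / 2 = 4170.0 m

4170.0 m


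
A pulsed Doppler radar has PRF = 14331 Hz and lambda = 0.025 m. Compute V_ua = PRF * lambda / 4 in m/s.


V_ua = 14331 * 0.025 / 4 = 89.6 m/s

89.6 m/s


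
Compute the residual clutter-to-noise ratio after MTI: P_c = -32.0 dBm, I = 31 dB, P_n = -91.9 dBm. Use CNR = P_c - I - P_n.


CNR = -32.0 - 31 - (-91.9) = 28.9 dB

28.9 dB


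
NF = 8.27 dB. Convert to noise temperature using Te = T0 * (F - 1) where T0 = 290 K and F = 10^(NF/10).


NF_lin = 10^(8.27/10) = 6.714289
Te = 290 * (6.714289 - 1) = 1657.1 K

1657.1 K


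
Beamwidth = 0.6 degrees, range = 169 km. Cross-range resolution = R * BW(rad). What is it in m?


BW_rad = 0.010471976
CR = 169000 * 0.010471976 = 1769.8 m

1769.8 m


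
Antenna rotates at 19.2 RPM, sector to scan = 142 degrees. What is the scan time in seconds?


t = 142 / (19.2 * 360) * 60 = 1.23 s

1.23 s


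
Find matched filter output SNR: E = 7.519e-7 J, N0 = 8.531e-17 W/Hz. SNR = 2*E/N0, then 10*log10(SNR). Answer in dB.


SNR_lin = 2 * 7.519e-7 / 8.531e-17 = 1.763e10
SNR_dB = 10*log10(1.763e10) = 102.5 dB

102.5 dB


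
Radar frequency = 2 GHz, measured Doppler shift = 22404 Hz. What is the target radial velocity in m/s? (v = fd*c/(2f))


v = 22404 * 3e8 / (2 * 2000000000.0) = 1680.3 m/s

1680.3 m/s


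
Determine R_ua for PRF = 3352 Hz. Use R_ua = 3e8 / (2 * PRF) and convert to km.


R_ua = 3e8 / (2 * 3352) = 44749.4 m = 44.7 km

44.7 km


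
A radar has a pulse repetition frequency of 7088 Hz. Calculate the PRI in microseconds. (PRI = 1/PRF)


PRI = 1/7088 = 0.0001410835 s = 141.1 us

141.1 us


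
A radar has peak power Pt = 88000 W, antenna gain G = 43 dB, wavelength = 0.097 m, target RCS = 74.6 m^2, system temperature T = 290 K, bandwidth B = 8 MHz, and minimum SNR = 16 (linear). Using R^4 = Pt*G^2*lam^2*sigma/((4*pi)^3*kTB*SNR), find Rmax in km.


G_lin = 10^(43/10) = 19952.62315
R^4 = 88000 * 19952.62315^2 * 0.097^2 * 74.6 / ((4*pi)^3 * 1.38e-23 * 290 * 8000000.0 * 16)
R^4 = 2.41907e22 m^4
R_max = (2.41907e22)^(1/4) = 394377.5 m = 394.4 km

394.4 km


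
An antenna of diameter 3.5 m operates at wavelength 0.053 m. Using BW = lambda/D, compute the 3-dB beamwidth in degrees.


BW_rad = 0.053 / 3.5 = 0.015143
BW_deg = 0.87 degrees

0.87 degrees


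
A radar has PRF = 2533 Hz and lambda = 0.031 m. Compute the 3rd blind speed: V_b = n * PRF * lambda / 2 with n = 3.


V_blind = 3 * 2533 * 0.031 / 2 = 117.8 m/s

117.8 m/s


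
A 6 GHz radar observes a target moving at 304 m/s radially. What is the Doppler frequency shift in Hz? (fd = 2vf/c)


fd = 2 * 304 * 6000000000.0 / 3e8 = 12160.0 Hz

12160.0 Hz


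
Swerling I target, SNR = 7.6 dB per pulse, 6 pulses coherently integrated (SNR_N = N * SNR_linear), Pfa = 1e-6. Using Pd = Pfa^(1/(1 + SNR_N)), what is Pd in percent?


SNR_lin = 10^(7.6/10) = 5.7544
SNR_N = 6 * 5.7544 = 34.5264
1/(1 + SNR_N) = 1/35.5264 = 0.0281481
Pd = (1e-6)^0.0281481 = 0.67782
Pd = 67.8%

67.8%


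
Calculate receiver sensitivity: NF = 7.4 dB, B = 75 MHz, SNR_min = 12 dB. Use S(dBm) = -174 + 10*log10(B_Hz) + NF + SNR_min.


10*log10(75000000.0) = 78.75
S = -174 + 78.75 + 7.4 + 12 = -75.8 dBm

-75.8 dBm


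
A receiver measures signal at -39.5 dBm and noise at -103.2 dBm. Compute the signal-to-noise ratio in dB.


SNR = -39.5 - (-103.2) = 63.7 dB

63.7 dB


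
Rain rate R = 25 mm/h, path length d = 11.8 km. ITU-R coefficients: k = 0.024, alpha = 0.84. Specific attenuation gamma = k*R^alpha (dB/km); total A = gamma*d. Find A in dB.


gamma = 0.024 * 25^0.84 = 0.358493 dB/km
A = 0.358493 * 11.8 = 4.23 dB

4.23 dB


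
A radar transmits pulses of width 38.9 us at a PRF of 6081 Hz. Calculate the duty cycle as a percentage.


DC = 38.9e-6 * 6081 * 100 = 23.66%

23.66%


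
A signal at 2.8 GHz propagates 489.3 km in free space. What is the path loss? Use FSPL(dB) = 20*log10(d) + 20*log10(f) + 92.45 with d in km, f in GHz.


20*log10(489.3) = 53.79
20*log10(2.8) = 8.94
FSPL = 155.2 dB

155.2 dB


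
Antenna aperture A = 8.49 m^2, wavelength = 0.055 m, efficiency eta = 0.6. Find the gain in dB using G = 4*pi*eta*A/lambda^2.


G_linear = 4*pi*0.6*8.49/0.055^2 = 21161.35
G_dB = 10*log10(21161.35) = 43.3 dB

43.3 dB


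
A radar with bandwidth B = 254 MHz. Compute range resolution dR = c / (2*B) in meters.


dR = 3e8 / (2 * 254000000.0) = 0.59 m

0.59 m


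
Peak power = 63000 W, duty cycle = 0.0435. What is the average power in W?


P_avg = 63000 * 0.0435 = 2740.5 W

2740.5 W


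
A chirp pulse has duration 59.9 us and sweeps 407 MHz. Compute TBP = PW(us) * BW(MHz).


TBP = 59.9 * 407 = 24379.3

24379.3


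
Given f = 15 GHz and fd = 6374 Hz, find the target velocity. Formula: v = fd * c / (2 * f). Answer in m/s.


v = 6374 * 3e8 / (2 * 15000000000.0) = 63.7 m/s

63.7 m/s


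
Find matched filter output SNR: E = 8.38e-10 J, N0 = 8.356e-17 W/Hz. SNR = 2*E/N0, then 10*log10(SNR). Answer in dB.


SNR_lin = 2 * 8.38e-10 / 8.356e-17 = 2.006e7
SNR_dB = 10*log10(2.006e7) = 73.0 dB

73.0 dB


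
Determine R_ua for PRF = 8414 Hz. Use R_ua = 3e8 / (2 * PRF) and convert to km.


R_ua = 3e8 / (2 * 8414) = 17827.4 m = 17.8 km

17.8 km


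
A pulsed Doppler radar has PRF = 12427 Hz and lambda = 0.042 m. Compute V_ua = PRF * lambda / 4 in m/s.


V_ua = 12427 * 0.042 / 4 = 130.5 m/s

130.5 m/s


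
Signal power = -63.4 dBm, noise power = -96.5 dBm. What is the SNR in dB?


SNR = -63.4 - (-96.5) = 33.1 dB

33.1 dB


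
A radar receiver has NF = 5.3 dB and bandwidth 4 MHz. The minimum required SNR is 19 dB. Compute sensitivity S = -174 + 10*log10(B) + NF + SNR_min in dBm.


10*log10(4000000.0) = 66.02
S = -174 + 66.02 + 5.3 + 19 = -83.7 dBm

-83.7 dBm


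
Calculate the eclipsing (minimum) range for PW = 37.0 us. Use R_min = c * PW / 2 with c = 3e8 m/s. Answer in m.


R_min = 3e8 * 37.0e-6 / 2 = 5550.0 m

5550.0 m


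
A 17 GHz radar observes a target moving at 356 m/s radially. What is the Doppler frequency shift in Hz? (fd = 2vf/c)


fd = 2 * 356 * 17000000000.0 / 3e8 = 40346.7 Hz

40346.7 Hz


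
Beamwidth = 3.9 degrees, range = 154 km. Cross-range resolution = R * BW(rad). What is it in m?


BW_rad = 0.068067841
CR = 154000 * 0.068067841 = 10482.4 m

10482.4 m


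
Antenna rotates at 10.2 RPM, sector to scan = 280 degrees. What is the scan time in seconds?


t = 280 / (10.2 * 360) * 60 = 4.58 s

4.58 s


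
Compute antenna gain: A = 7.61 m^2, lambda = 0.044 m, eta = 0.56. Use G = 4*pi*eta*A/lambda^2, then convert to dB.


G_linear = 4*pi*0.56*7.61/0.044^2 = 27661.59
G_dB = 10*log10(27661.59) = 44.4 dB

44.4 dB


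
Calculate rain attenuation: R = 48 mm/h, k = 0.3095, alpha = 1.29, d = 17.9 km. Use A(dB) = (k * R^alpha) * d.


gamma = 0.3095 * 48^1.29 = 45.652215 dB/km
A = 45.652215 * 17.9 = 817.17 dB

817.17 dB


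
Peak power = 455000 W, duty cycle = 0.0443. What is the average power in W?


P_avg = 455000 * 0.0443 = 20156.5 W

20156.5 W


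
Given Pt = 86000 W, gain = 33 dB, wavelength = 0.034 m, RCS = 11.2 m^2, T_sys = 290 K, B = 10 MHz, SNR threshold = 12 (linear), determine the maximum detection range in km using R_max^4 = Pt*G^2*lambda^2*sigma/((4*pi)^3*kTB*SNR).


G_lin = 10^(33/10) = 1995.262315
R^4 = 86000 * 1995.262315^2 * 0.034^2 * 11.2 / ((4*pi)^3 * 1.38e-23 * 290 * 10000000.0 * 12)
R^4 = 4.65143e18 m^4
R_max = (4.65143e18)^(1/4) = 46440.5 m = 46.4 km

46.4 km


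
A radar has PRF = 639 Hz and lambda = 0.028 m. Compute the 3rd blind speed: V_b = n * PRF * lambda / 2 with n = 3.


V_blind = 3 * 639 * 0.028 / 2 = 26.8 m/s

26.8 m/s


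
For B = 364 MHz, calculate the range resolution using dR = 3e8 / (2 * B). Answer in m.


dR = 3e8 / (2 * 364000000.0) = 0.41 m

0.41 m


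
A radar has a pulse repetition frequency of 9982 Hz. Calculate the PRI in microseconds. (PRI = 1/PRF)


PRI = 1/9982 = 0.0001001803 s = 100.2 us

100.2 us


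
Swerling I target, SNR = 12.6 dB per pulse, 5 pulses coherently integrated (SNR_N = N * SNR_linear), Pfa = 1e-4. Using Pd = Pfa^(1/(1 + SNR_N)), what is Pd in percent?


SNR_lin = 10^(12.6/10) = 18.19701
SNR_N = 5 * 18.19701 = 90.98505
1/(1 + SNR_N) = 1/91.98505 = 0.0108713
Pd = (1e-4)^0.0108713 = 0.90472
Pd = 90.5%

90.5%


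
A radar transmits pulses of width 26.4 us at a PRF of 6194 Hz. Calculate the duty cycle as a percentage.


DC = 26.4e-6 * 6194 * 100 = 16.35%

16.35%


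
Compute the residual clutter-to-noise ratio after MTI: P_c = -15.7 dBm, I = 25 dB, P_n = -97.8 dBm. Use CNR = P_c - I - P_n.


CNR = -15.7 - 25 - (-97.8) = 57.1 dB

57.1 dB


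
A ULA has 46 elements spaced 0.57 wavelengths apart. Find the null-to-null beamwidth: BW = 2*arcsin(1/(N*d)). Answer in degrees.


1/(N*d) = 1/(46*0.57) = 0.038139
BW = 2*arcsin(0.038139) = 4.4 degrees

4.4 degrees


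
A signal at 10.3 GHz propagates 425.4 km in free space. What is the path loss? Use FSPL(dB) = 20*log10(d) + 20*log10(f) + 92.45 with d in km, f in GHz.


20*log10(425.4) = 52.58
20*log10(10.3) = 20.26
FSPL = 165.3 dB

165.3 dB


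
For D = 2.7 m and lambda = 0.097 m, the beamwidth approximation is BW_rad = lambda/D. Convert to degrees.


BW_rad = 0.097 / 2.7 = 0.035926
BW_deg = 2.06 degrees

2.06 degrees


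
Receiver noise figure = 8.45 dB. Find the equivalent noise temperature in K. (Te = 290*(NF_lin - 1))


NF_lin = 10^(8.45/10) = 6.99842
Te = 290 * (6.99842 - 1) = 1739.5 K

1739.5 K


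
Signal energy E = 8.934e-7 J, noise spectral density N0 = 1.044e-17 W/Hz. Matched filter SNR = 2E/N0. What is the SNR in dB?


SNR_lin = 2 * 8.934e-7 / 1.044e-17 = 1.711e11
SNR_dB = 10*log10(1.711e11) = 112.3 dB

112.3 dB


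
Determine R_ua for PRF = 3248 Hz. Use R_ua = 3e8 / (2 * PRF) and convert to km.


R_ua = 3e8 / (2 * 3248) = 46182.3 m = 46.2 km

46.2 km


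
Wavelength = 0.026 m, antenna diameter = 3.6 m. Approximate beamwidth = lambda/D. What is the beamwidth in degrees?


BW_rad = 0.026 / 3.6 = 0.007222
BW_deg = 0.41 degrees

0.41 degrees


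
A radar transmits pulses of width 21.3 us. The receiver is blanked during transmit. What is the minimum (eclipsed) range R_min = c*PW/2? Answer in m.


R_min = 3e8 * 21.3e-6 / 2 = 3195.0 m

3195.0 m


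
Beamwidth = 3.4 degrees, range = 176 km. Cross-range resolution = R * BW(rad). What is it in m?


BW_rad = 0.059341195
CR = 176000 * 0.059341195 = 10444.1 m

10444.1 m


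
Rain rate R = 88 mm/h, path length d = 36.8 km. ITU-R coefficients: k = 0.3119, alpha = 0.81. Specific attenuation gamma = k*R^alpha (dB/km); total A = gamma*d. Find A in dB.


gamma = 0.3119 * 88^0.81 = 11.723204 dB/km
A = 11.723204 * 36.8 = 431.41 dB

431.41 dB


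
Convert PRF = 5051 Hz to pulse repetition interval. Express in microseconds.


PRI = 1/5051 = 0.0001979806 s = 198.0 us

198.0 us


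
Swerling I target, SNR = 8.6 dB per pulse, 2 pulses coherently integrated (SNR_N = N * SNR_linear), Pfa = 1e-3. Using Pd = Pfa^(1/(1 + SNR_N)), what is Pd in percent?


SNR_lin = 10^(8.6/10) = 7.24436
SNR_N = 2 * 7.24436 = 14.48872
1/(1 + SNR_N) = 1/15.48872 = 0.0645631
Pd = (1e-3)^0.0645631 = 0.64019
Pd = 64.0%

64.0%


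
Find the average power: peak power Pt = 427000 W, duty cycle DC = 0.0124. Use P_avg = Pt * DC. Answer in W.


P_avg = 427000 * 0.0124 = 5294.8 W

5294.8 W


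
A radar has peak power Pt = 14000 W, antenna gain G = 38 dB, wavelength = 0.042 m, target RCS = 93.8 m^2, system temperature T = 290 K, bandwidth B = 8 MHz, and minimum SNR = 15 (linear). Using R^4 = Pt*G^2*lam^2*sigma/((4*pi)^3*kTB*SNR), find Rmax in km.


G_lin = 10^(38/10) = 6309.573445
R^4 = 14000 * 6309.573445^2 * 0.042^2 * 93.8 / ((4*pi)^3 * 1.38e-23 * 290 * 8000000.0 * 15)
R^4 = 9.67702e19 m^4
R_max = (9.67702e19)^(1/4) = 99182.6 m = 99.2 km

99.2 km


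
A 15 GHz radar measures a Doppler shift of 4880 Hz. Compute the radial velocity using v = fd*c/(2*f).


v = 4880 * 3e8 / (2 * 15000000000.0) = 48.8 m/s

48.8 m/s


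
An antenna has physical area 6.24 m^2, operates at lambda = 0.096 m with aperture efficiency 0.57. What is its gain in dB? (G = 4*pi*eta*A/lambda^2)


G_linear = 4*pi*0.57*6.24/0.096^2 = 4849.83
G_dB = 10*log10(4849.83) = 36.9 dB

36.9 dB


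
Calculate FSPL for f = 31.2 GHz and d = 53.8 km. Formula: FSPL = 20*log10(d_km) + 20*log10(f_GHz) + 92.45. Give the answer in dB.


20*log10(53.8) = 34.62
20*log10(31.2) = 29.88
FSPL = 156.9 dB

156.9 dB


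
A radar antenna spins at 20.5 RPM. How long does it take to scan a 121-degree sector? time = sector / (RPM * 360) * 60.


t = 121 / (20.5 * 360) * 60 = 0.98 s

0.98 s


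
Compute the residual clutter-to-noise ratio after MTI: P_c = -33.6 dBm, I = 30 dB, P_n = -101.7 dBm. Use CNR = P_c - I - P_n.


CNR = -33.6 - 30 - (-101.7) = 38.1 dB

38.1 dB


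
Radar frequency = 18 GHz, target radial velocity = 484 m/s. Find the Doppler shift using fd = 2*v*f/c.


fd = 2 * 484 * 18000000000.0 / 3e8 = 58080.0 Hz

58080.0 Hz


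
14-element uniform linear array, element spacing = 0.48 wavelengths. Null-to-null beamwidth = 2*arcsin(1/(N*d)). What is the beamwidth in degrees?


1/(N*d) = 1/(14*0.48) = 0.14881
BW = 2*arcsin(0.14881) = 17.1 degrees

17.1 degrees


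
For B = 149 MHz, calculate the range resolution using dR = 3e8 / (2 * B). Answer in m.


dR = 3e8 / (2 * 149000000.0) = 1.01 m

1.01 m


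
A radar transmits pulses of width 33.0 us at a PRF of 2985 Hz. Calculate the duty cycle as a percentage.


DC = 33.0e-6 * 2985 * 100 = 9.85%

9.85%


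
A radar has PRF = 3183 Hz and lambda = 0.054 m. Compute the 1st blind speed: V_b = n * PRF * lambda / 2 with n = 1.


V_blind = 1 * 3183 * 0.054 / 2 = 85.9 m/s

85.9 m/s


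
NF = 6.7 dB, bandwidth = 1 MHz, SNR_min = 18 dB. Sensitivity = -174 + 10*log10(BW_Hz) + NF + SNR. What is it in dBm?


10*log10(1000000.0) = 60.0
S = -174 + 60.0 + 6.7 + 18 = -89.3 dBm

-89.3 dBm


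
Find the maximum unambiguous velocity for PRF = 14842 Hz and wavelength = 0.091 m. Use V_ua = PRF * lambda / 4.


V_ua = 14842 * 0.091 / 4 = 337.7 m/s

337.7 m/s


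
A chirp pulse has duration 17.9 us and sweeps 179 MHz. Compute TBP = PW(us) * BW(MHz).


TBP = 17.9 * 179 = 3204.1

3204.1


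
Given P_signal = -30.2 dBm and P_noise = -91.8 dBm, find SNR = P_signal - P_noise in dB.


SNR = -30.2 - (-91.8) = 61.6 dB

61.6 dB


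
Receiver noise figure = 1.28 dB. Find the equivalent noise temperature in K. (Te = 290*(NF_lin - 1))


NF_lin = 10^(1.28/10) = 1.342765
Te = 290 * (1.342765 - 1) = 99.4 K

99.4 K


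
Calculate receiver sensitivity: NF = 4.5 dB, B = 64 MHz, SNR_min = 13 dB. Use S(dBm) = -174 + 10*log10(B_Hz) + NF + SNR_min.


10*log10(64000000.0) = 78.06
S = -174 + 78.06 + 4.5 + 13 = -78.4 dBm

-78.4 dBm


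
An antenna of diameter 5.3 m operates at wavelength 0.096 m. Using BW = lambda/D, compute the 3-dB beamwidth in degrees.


BW_rad = 0.096 / 5.3 = 0.018113
BW_deg = 1.04 degrees

1.04 degrees


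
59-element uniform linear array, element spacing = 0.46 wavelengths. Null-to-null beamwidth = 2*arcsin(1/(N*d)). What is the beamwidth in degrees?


1/(N*d) = 1/(59*0.46) = 0.036846
BW = 2*arcsin(0.036846) = 4.2 degrees

4.2 degrees


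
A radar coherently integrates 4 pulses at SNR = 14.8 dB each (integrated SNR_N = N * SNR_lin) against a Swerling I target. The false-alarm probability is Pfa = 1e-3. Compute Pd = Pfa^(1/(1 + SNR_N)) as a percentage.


SNR_lin = 10^(14.8/10) = 30.19952
SNR_N = 4 * 30.19952 = 120.79808
1/(1 + SNR_N) = 1/121.79808 = 0.0082103
Pd = (1e-3)^0.0082103 = 0.94486
Pd = 94.5%

94.5%


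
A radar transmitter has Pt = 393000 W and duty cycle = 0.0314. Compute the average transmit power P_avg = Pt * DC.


P_avg = 393000 * 0.0314 = 12340.2 W

12340.2 W


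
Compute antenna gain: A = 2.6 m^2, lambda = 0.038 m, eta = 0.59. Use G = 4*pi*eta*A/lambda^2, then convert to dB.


G_linear = 4*pi*0.59*2.6/0.038^2 = 13349.59
G_dB = 10*log10(13349.59) = 41.3 dB

41.3 dB


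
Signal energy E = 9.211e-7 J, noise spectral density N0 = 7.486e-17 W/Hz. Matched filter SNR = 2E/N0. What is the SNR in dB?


SNR_lin = 2 * 9.211e-7 / 7.486e-17 = 2.461e10
SNR_dB = 10*log10(2.461e10) = 103.9 dB

103.9 dB


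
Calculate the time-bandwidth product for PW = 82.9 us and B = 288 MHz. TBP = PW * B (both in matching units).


TBP = 82.9 * 288 = 23875.2

23875.2


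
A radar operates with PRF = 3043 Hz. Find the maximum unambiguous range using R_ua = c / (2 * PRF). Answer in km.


R_ua = 3e8 / (2 * 3043) = 49293.5 m = 49.3 km

49.3 km


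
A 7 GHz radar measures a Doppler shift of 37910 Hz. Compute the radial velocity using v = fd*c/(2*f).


v = 37910 * 3e8 / (2 * 7000000000.0) = 812.4 m/s

812.4 m/s


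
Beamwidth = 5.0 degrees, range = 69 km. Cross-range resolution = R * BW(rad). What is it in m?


BW_rad = 0.087266463
CR = 69000 * 0.087266463 = 6021.4 m

6021.4 m


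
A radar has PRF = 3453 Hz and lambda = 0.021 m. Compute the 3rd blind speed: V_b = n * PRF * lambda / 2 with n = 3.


V_blind = 3 * 3453 * 0.021 / 2 = 108.8 m/s

108.8 m/s


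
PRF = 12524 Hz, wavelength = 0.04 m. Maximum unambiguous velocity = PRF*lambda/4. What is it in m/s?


V_ua = 12524 * 0.04 / 4 = 125.2 m/s

125.2 m/s


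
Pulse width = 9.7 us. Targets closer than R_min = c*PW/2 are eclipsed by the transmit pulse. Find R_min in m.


R_min = 3e8 * 9.7e-6 / 2 = 1455.0 m

1455.0 m


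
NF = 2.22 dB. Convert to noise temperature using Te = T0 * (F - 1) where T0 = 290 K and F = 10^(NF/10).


NF_lin = 10^(2.22/10) = 1.667247
Te = 290 * (1.667247 - 1) = 193.5 K

193.5 K


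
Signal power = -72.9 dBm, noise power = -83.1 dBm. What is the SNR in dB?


SNR = -72.9 - (-83.1) = 10.2 dB

10.2 dB


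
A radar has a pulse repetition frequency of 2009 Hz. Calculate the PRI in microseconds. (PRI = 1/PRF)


PRI = 1/2009 = 0.0004977601 s = 497.8 us

497.8 us


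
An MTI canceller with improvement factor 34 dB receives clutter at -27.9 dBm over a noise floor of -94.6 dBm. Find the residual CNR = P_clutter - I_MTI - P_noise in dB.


CNR = -27.9 - 34 - (-94.6) = 32.7 dB

32.7 dB


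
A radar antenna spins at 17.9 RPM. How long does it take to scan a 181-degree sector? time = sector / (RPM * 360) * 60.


t = 181 / (17.9 * 360) * 60 = 1.69 s

1.69 s


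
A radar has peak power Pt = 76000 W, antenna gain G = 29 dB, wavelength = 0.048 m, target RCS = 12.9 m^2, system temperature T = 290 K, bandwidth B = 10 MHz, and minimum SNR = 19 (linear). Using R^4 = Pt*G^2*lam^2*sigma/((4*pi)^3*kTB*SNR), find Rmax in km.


G_lin = 10^(29/10) = 794.328235
R^4 = 76000 * 794.328235^2 * 0.048^2 * 12.9 / ((4*pi)^3 * 1.38e-23 * 290 * 10000000.0 * 19)
R^4 = 9.44551e17 m^4
R_max = (9.44551e17)^(1/4) = 31175.0 m = 31.2 km

31.2 km


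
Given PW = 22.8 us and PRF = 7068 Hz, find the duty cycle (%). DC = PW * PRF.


DC = 22.8e-6 * 7068 * 100 = 16.12%

16.12%


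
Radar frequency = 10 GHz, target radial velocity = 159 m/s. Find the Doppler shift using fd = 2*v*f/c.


fd = 2 * 159 * 10000000000.0 / 3e8 = 10600.0 Hz

10600.0 Hz


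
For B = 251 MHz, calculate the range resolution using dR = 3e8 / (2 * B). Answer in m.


dR = 3e8 / (2 * 251000000.0) = 0.6 m

0.6 m


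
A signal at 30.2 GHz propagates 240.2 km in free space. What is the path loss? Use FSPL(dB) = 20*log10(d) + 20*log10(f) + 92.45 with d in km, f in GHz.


20*log10(240.2) = 47.61
20*log10(30.2) = 29.6
FSPL = 169.7 dB

169.7 dB


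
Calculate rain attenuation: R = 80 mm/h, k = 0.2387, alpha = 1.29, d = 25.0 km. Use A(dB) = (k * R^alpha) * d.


gamma = 0.2387 * 80^1.29 = 68.051625 dB/km
A = 68.051625 * 25.0 = 1701.29 dB

1701.29 dB


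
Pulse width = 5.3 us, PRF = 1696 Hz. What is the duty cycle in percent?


DC = 5.3e-6 * 1696 * 100 = 0.9%

0.9%


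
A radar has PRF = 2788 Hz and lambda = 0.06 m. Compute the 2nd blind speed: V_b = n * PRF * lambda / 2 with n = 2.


V_blind = 2 * 2788 * 0.06 / 2 = 167.3 m/s

167.3 m/s


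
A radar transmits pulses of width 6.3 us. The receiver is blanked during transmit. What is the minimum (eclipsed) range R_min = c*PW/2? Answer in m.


R_min = 3e8 * 6.3e-6 / 2 = 945.0 m

945.0 m


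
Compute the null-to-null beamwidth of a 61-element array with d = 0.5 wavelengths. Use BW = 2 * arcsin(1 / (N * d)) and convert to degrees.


1/(N*d) = 1/(61*0.5) = 0.032787
BW = 2*arcsin(0.032787) = 3.8 degrees

3.8 degrees


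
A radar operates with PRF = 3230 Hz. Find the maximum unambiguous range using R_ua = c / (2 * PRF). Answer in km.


R_ua = 3e8 / (2 * 3230) = 46439.6 m = 46.4 km

46.4 km


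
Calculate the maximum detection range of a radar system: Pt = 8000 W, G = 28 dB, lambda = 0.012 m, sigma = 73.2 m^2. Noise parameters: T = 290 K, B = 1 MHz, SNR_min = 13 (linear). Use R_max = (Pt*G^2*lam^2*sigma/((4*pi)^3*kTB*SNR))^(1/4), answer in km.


G_lin = 10^(28/10) = 630.957344
R^4 = 8000 * 630.957344^2 * 0.012^2 * 73.2 / ((4*pi)^3 * 1.38e-23 * 290 * 1000000.0 * 13)
R^4 = 3.25172e17 m^4
R_max = (3.25172e17)^(1/4) = 23879.7 m = 23.9 km

23.9 km


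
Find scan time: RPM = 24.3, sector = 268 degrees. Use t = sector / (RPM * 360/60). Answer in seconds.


t = 268 / (24.3 * 360) * 60 = 1.84 s

1.84 s


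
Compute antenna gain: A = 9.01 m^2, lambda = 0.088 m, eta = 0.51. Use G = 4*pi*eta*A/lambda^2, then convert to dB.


G_linear = 4*pi*0.51*9.01/0.088^2 = 7456.58
G_dB = 10*log10(7456.58) = 38.7 dB

38.7 dB


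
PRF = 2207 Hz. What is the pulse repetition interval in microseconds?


PRI = 1/2207 = 0.0004531038 s = 453.1 us

453.1 us


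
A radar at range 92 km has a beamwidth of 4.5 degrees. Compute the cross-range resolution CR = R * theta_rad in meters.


BW_rad = 0.078539816
CR = 92000 * 0.078539816 = 7225.7 m

7225.7 m


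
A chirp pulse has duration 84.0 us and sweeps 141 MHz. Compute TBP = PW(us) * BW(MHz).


TBP = 84.0 * 141 = 11844.0

11844.0


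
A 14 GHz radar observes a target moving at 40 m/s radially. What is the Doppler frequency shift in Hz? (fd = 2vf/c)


fd = 2 * 40 * 14000000000.0 / 3e8 = 3733.3 Hz

3733.3 Hz


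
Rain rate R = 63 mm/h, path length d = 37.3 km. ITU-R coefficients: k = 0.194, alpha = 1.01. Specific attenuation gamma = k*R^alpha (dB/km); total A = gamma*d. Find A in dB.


gamma = 0.194 * 63^1.01 = 12.73901 dB/km
A = 12.73901 * 37.3 = 475.17 dB

475.17 dB


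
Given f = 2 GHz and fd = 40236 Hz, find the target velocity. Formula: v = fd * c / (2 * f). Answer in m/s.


v = 40236 * 3e8 / (2 * 2000000000.0) = 3017.7 m/s

3017.7 m/s


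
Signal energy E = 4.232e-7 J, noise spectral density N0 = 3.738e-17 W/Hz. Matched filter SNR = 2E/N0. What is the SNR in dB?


SNR_lin = 2 * 4.232e-7 / 3.738e-17 = 2.264e10
SNR_dB = 10*log10(2.264e10) = 103.5 dB

103.5 dB


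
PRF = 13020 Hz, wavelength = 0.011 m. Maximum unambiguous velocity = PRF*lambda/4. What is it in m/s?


V_ua = 13020 * 0.011 / 4 = 35.8 m/s

35.8 m/s


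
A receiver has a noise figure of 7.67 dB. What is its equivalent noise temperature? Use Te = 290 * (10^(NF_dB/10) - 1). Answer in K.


NF_lin = 10^(7.67/10) = 5.847901
Te = 290 * (5.847901 - 1) = 1405.9 K

1405.9 K


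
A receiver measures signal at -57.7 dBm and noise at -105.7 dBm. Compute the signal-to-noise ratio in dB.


SNR = -57.7 - (-105.7) = 48.0 dB

48.0 dB


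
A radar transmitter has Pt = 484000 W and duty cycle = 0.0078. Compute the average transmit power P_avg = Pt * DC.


P_avg = 484000 * 0.0078 = 3775.2 W

3775.2 W


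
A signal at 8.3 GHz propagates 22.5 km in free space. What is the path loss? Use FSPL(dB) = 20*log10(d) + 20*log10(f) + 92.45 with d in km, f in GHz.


20*log10(22.5) = 27.04
20*log10(8.3) = 18.38
FSPL = 137.9 dB

137.9 dB


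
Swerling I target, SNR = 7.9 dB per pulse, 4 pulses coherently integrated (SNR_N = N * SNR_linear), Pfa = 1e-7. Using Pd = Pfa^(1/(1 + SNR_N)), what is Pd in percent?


SNR_lin = 10^(7.9/10) = 6.16595
SNR_N = 4 * 6.16595 = 24.6638
1/(1 + SNR_N) = 1/25.6638 = 0.0389654
Pd = (1e-7)^0.0389654 = 0.53363
Pd = 53.4%

53.4%


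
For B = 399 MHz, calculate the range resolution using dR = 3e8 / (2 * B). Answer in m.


dR = 3e8 / (2 * 399000000.0) = 0.38 m

0.38 m


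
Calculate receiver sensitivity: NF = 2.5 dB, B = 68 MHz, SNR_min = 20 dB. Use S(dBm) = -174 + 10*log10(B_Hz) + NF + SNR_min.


10*log10(68000000.0) = 78.33
S = -174 + 78.33 + 2.5 + 20 = -73.2 dBm

-73.2 dBm


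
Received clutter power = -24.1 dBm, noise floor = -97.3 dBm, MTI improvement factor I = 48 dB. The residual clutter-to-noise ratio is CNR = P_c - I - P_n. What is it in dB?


CNR = -24.1 - 48 - (-97.3) = 25.2 dB

25.2 dB


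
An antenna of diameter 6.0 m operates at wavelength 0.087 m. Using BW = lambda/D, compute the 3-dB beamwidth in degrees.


BW_rad = 0.087 / 6.0 = 0.0145
BW_deg = 0.83 degrees

0.83 degrees


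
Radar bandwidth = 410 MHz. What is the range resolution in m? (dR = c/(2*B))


dR = 3e8 / (2 * 410000000.0) = 0.37 m

0.37 m


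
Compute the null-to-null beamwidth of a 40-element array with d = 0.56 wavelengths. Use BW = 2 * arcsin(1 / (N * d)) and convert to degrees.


1/(N*d) = 1/(40*0.56) = 0.044643
BW = 2*arcsin(0.044643) = 5.1 degrees

5.1 degrees


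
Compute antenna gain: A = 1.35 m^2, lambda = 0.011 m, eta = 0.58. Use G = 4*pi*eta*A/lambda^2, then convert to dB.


G_linear = 4*pi*0.58*1.35/0.011^2 = 81317.92
G_dB = 10*log10(81317.92) = 49.1 dB

49.1 dB


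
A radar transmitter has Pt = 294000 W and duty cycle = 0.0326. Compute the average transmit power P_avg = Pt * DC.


P_avg = 294000 * 0.0326 = 9584.4 W

9584.4 W


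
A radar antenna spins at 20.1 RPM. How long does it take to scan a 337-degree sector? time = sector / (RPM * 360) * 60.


t = 337 / (20.1 * 360) * 60 = 2.79 s

2.79 s


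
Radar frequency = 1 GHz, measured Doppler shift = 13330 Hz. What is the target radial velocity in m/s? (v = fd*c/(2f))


v = 13330 * 3e8 / (2 * 1000000000.0) = 1999.5 m/s

1999.5 m/s


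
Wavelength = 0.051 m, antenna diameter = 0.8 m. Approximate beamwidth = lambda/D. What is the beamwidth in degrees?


BW_rad = 0.051 / 0.8 = 0.06375
BW_deg = 3.65 degrees

3.65 degrees


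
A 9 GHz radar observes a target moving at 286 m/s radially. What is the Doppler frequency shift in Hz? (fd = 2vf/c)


fd = 2 * 286 * 9000000000.0 / 3e8 = 17160.0 Hz

17160.0 Hz


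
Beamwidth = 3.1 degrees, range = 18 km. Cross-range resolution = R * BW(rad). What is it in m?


BW_rad = 0.054105207
CR = 18000 * 0.054105207 = 973.9 m

973.9 m


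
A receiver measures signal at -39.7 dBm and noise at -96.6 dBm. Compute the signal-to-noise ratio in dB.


SNR = -39.7 - (-96.6) = 56.9 dB

56.9 dB


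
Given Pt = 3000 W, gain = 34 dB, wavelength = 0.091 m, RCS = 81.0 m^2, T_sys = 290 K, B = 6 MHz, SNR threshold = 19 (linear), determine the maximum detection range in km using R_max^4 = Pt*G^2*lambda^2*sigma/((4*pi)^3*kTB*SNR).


G_lin = 10^(34/10) = 2511.886432
R^4 = 3000 * 2511.886432^2 * 0.091^2 * 81.0 / ((4*pi)^3 * 1.38e-23 * 290 * 6000000.0 * 19)
R^4 = 1.40242e19 m^4
R_max = (1.40242e19)^(1/4) = 61195.5 m = 61.2 km

61.2 km


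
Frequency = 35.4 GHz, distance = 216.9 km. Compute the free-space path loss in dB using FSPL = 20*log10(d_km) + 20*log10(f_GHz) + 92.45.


20*log10(216.9) = 46.73
20*log10(35.4) = 30.98
FSPL = 170.2 dB

170.2 dB


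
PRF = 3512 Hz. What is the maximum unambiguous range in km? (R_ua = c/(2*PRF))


R_ua = 3e8 / (2 * 3512) = 42710.7 m = 42.7 km

42.7 km


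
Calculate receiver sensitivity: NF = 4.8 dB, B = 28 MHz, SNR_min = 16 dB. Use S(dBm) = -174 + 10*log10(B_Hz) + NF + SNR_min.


10*log10(28000000.0) = 74.47
S = -174 + 74.47 + 4.8 + 16 = -78.7 dBm

-78.7 dBm


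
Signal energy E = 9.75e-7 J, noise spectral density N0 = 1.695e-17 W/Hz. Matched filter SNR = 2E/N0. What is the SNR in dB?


SNR_lin = 2 * 9.75e-7 / 1.695e-17 = 1.15e11
SNR_dB = 10*log10(1.15e11) = 110.6 dB

110.6 dB


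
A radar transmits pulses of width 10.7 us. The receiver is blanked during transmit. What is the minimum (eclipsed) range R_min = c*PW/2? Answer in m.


R_min = 3e8 * 10.7e-6 / 2 = 1605.0 m

1605.0 m


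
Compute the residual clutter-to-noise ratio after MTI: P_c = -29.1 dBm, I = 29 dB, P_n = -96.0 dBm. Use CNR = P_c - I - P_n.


CNR = -29.1 - 29 - (-96.0) = 37.9 dB

37.9 dB


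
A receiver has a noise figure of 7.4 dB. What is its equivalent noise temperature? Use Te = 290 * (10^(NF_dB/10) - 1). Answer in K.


NF_lin = 10^(7.4/10) = 5.495409
Te = 290 * (5.495409 - 1) = 1303.7 K

1303.7 K


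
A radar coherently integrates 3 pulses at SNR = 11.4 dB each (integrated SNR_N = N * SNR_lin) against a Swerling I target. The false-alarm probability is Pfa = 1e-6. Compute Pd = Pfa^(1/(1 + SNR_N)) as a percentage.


SNR_lin = 10^(11.4/10) = 13.80384
SNR_N = 3 * 13.80384 = 41.41152
1/(1 + SNR_N) = 1/42.41152 = 0.0235785
Pd = (1e-6)^0.0235785 = 0.72199
Pd = 72.2%

72.2%


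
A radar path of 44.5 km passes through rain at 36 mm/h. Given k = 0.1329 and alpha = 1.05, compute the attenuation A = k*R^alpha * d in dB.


gamma = 0.1329 * 36^1.05 = 5.723249 dB/km
A = 5.723249 * 44.5 = 254.68 dB

254.68 dB


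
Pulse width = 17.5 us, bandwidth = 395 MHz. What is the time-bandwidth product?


TBP = 17.5 * 395 = 6912.5

6912.5


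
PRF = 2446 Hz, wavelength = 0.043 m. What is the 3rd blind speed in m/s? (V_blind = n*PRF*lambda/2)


V_blind = 3 * 2446 * 0.043 / 2 = 157.8 m/s

157.8 m/s


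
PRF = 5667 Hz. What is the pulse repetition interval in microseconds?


PRI = 1/5667 = 0.0001764602 s = 176.5 us

176.5 us


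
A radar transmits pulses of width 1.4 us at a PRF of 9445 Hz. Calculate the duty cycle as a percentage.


DC = 1.4e-6 * 9445 * 100 = 1.32%

1.32%


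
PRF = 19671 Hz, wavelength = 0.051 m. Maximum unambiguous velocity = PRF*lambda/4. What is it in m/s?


V_ua = 19671 * 0.051 / 4 = 250.8 m/s

250.8 m/s


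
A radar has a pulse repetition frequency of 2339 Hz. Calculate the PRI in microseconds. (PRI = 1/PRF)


PRI = 1/2339 = 0.0004275331 s = 427.5 us

427.5 us


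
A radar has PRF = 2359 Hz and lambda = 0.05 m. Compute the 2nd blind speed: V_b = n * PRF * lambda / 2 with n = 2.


V_blind = 2 * 2359 * 0.05 / 2 = 118.0 m/s

118.0 m/s


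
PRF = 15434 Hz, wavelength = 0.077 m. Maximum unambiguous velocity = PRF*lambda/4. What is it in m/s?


V_ua = 15434 * 0.077 / 4 = 297.1 m/s

297.1 m/s


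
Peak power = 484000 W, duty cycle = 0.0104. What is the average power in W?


P_avg = 484000 * 0.0104 = 5033.6 W

5033.6 W


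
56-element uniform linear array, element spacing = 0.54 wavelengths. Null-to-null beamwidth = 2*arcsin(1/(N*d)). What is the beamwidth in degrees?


1/(N*d) = 1/(56*0.54) = 0.033069
BW = 2*arcsin(0.033069) = 3.8 degrees

3.8 degrees


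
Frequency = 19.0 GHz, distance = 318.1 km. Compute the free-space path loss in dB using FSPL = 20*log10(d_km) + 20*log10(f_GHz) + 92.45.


20*log10(318.1) = 50.05
20*log10(19.0) = 25.58
FSPL = 168.1 dB

168.1 dB


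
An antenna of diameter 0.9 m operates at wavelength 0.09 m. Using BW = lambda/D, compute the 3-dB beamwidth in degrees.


BW_rad = 0.09 / 0.9 = 0.1
BW_deg = 5.73 degrees

5.73 degrees


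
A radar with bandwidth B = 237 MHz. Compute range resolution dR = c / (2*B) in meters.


dR = 3e8 / (2 * 237000000.0) = 0.63 m

0.63 m


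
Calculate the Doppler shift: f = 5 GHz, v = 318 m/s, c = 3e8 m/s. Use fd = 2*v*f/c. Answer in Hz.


fd = 2 * 318 * 5000000000.0 / 3e8 = 10600.0 Hz

10600.0 Hz


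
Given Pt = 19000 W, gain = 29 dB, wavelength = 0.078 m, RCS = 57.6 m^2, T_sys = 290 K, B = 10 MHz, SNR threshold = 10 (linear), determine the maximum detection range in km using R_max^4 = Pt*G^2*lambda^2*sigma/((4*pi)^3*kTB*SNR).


G_lin = 10^(29/10) = 794.328235
R^4 = 19000 * 794.328235^2 * 0.078^2 * 57.6 / ((4*pi)^3 * 1.38e-23 * 290 * 10000000.0 * 10)
R^4 = 5.29004e18 m^4
R_max = (5.29004e18)^(1/4) = 47958.4 m = 48.0 km

48.0 km


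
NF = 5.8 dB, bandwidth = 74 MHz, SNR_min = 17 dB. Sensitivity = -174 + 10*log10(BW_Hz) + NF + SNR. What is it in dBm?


10*log10(74000000.0) = 78.69
S = -174 + 78.69 + 5.8 + 17 = -72.5 dBm

-72.5 dBm


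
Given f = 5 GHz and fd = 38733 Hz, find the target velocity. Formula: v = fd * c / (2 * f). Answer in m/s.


v = 38733 * 3e8 / (2 * 5000000000.0) = 1162.0 m/s

1162.0 m/s


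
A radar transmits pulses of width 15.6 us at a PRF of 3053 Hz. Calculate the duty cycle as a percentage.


DC = 15.6e-6 * 3053 * 100 = 4.76%

4.76%


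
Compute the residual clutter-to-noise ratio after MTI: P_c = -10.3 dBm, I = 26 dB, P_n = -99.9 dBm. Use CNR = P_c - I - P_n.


CNR = -10.3 - 26 - (-99.9) = 63.6 dB

63.6 dB


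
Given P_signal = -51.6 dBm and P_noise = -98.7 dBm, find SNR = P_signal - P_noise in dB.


SNR = -51.6 - (-98.7) = 47.1 dB

47.1 dB


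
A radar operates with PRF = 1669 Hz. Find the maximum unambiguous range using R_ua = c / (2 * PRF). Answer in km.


R_ua = 3e8 / (2 * 1669) = 89874.2 m = 89.9 km

89.9 km


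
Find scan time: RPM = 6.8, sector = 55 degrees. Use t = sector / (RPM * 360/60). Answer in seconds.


t = 55 / (6.8 * 360) * 60 = 1.35 s

1.35 s


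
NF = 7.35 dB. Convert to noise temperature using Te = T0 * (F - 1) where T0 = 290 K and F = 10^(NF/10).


NF_lin = 10^(7.35/10) = 5.432503
Te = 290 * (5.432503 - 1) = 1285.4 K

1285.4 K
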